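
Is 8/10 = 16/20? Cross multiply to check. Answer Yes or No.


Cross multiply to check 8/10 = 16/20
Left cross product: 8 * 20 = 160
Right cross product: 10 * 16 = 160
160 = 160
Equal, so proportions match => Yes

Yes


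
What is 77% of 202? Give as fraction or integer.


Compute 77% of 202
Convert percentage: 77% = 77/100
Multiply: 202 * 77/100
= 15554/100
= 7777/50

7777/50


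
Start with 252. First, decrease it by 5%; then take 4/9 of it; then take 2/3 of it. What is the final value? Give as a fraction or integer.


Start with 252.
Step 1: Decrease by 5%: 252 * 95/100 = 1197/5
Step 2: Take 4/9: 1197/5 * 4/9 = 532/5
Step 3: Take 2/3: 532/5 * 2/3 = 1064/15
Final result = 1064/15

1064/15


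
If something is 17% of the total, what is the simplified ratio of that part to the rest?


Part = 17%, Remainder = 83%
Ratio = 17:83
GCD(17, 83) = 1
Simplify: 17:83 = 17:83

17:83


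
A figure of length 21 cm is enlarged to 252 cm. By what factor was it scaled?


Original length = 21 cm
Scaled length = 252 cm
Scale factor = 252 / 21
= 12

12


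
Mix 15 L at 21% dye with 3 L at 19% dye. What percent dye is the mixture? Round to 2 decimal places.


Solute in mixture 1 = 21% of 15 L = 15*21/100 = 63/20 L
Solute in mixture 2 = 19% of 3 L = 3*19/100 = 57/100 L
Total solute = 63/20 + 57/100 = 93/25 L
Total volume = 15 + 3 = 18 L
Final concentration = 93/25/18 * 100 = 20.67%

20.67


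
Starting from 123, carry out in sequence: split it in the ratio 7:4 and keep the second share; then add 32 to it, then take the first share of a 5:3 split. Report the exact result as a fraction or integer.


Start with 123.
Step 1: Split 7:4, second share = 123 * 4/11 = 492/11
Step 2: Add 32: 492/11+32=844/11; split 5:3 first = 844/11*5/8 = 1055/22
Final result = 1055/22

1055/22


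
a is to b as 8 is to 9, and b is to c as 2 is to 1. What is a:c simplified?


Given a:b = 8:9 and b:c = 2:1
Make b consistent. Multiply first ratio by 2: a:b = 16:18
Multiply second ratio by 9: b:c = 18:9
Now b = 18 in both, so a:b:c = 16:18:9
Therefore a:c = 16:9
Simplify by GCD: a:c = 16:9

16:9


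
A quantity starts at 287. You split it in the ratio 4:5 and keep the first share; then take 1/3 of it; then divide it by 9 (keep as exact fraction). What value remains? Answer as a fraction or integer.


Start with 287.
Step 1: Split 4:5, first share = 287 * 4/9 = 1148/9
Step 2: Take 1/3: 1148/9 * 1/3 = 1148/27
Step 3: Divide by 9: 1148/27 / 9 = 1148/243
Final result = 1148/243

1148/243


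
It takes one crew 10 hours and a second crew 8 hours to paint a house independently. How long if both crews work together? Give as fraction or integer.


Rate of A = 1/10 job per hour
Rate of B = 1/8 job per hour
Combined rate = 1/10 + 1/8
Find common denominator: (8 + 10)/(10*8) = 18/80
Combined rate = 9/40 job per hour
Time together = 1 / (9/40) = 40/9 hours

40/9


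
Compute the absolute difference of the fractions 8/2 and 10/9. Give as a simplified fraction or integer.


Simplify: 8/2 = 4 and 10/9 = 10/9
Find common denominator: LCD = 9
Convert: 36/9 and 10/9
Difference = |36 - 10|/9 = 26/9
Simplified = 26/9

26/9


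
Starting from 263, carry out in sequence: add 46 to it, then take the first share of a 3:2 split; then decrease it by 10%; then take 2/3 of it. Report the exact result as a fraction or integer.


Start with 263.
Step 1: Add 46: 263+46=309; split 3:2 first = 309*3/5 = 927/5
Step 2: Decrease by 10%: 927/5 * 90/100 = 8343/50
Step 3: Take 2/3: 8343/50 * 2/3 = 2781/25
Final result = 2781/25

2781/25


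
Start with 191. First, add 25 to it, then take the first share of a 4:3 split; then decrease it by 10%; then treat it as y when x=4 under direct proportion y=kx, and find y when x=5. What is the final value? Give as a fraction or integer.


Start with 191.
Step 1: Add 25: 191+25=216; split 4:3 first = 216*4/7 = 864/7
Step 2: Decrease by 10%: 864/7 * 90/100 = 3888/35
Step 3: Direct prop: k = (3888/35)/4; new y = k*5 = 3888/35*5/4 = 972/7
Final result = 972/7

972/7


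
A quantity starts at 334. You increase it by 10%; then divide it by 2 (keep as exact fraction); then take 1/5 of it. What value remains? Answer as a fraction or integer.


Start with 334.
Step 1: Increase by 10%: 334 * 110/100 = 1837/5
Step 2: Divide by 2: 1837/5 / 2 = 1837/10
Step 3: Take 1/5: 1837/10 * 1/5 = 1837/50
Final result = 1837/50

1837/50


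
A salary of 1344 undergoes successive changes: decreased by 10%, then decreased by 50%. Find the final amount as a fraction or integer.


Start: 1344
Step 1: decrease by 10% => multiply by 90/100
  1344 * 90/100 = 6048/5
Step 2: decrease by 50% => multiply by 50/100
  6048/5 * 50/100 = 3024/5
Final value = 3024/5

3024/5


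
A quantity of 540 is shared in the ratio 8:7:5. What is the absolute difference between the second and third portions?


Total parts = 8 + 7 + 5 = 20
Value per part = 540 / 20 = 27
Shares: 8*27=216, 7*27=189, 5*27=135
Second share = 189, third share = 135
Difference = |189 - 135| = 54

54


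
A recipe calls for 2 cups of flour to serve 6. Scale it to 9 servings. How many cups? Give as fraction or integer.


Original: 2 cups for 6 servings
Target servings = 9
Scaling factor = 9/6
New amount = 2 * 9/6
= 18/6
= 3 cups

3


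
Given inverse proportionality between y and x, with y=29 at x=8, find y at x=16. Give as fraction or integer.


Inverse proportion: y = k/x
Find k: k = 8 * 29 = 232
Compute y at x=16: y = 232/16
y = 29/2

29/2


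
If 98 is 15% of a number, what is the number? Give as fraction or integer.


Given: 98 is 15% of the whole
Set up: 98 = 15/100 * whole
whole = 98 * 100 / 15
whole = 9800 / 15
whole = 1960/3

1960/3


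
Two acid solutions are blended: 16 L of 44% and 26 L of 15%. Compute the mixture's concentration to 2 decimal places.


Solute in mixture 1 = 44% of 16 L = 16*44/100 = 176/25 L
Solute in mixture 2 = 15% of 26 L = 26*15/100 = 39/10 L
Total solute = 176/25 + 39/10 = 547/50 L
Total volume = 16 + 26 = 42 L
Final concentration = 547/50/42 * 100 = 26.05%

26.05


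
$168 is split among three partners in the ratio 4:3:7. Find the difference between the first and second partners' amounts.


Total parts = 4 + 3 + 7 = 14
Value per part = 168 / 14 = 12
Shares: 4*12=48, 3*12=36, 7*12=84
First share = 48, second share = 36
Difference = |48 - 36| = 12

12


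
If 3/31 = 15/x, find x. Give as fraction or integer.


Setting up: 3/31 = 15/x
Cross multiply: 3 * x = 31 * 15
3x = 465
x = 465/3
x = 155

155


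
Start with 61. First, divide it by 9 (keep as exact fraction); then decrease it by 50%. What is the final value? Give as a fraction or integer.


Start with 61.
Step 1: Divide by 9: 61 / 9 = 61/9
Step 2: Decrease by 50%: 61/9 * 50/100 = 61/18
Final result = 61/18

61/18


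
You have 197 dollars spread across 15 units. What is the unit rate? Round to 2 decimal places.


Total dollars = 197
Number of units = 15
Unit rate = 197 / 15
= 13.13 dollars per unit

13.13


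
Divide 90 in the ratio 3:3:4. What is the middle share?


Ratio = 3:3:4
Total parts = 3 + 3 + 4 = 10
Value per part = 90 / 10 = 9
First share = 3 * 9 = 27
Middle share = 3 * 9 = 27
Third share = 4 * 9 = 36

27


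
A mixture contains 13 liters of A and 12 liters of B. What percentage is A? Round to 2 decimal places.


Volume of A = 13 L
Volume of B = 12 L
Total volume = 13 + 12 = 25 L
Percentage of A = (13/25) * 100
= 52.00%

52.00


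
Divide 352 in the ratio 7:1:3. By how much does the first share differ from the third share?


Total parts = 7 + 1 + 3 = 11
Value per part = 352 / 11 = 32
Shares: 7*32=224, 1*32=32, 3*32=96
First share = 224, third share = 96
Difference = |224 - 96| = 128

128


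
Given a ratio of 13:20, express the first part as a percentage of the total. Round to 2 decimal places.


Total parts = 13 + 20 = 33
First part fraction = 13/33
Percentage = (13/33) * 100
= 0.393939 * 100
= 39.39%

39.39


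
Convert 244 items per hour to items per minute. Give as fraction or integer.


Converting from per hour to per minute
Rate = 244 items per hour
Divide by 60: 244/60
= 61/15 items per minute

61/15


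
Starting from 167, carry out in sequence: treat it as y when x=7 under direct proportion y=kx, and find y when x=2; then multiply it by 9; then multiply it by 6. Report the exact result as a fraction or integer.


Start with 167.
Step 1: Direct prop: k = (167)/7; new y = k*2 = 167*2/7 = 334/7
Step 2: Multiply by 9: 334/7 * 9 = 3006/7
Step 3: Multiply by 6: 3006/7 * 6 = 18036/7
Final result = 18036/7

18036/7


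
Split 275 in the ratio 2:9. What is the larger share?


Total parts = 2 + 9 = 11
Value per part = 275 / 11 = 25
First share = 2 * 25 = 50
Second share = 9 * 25 = 225
Larger share = 225

225


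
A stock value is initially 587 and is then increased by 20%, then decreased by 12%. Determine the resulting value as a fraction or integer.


Start: 587
Step 1: increase by 20% => multiply by 120/100
  587 * 120/100 = 3522/5
Step 2: decrease by 12% => multiply by 88/100
  3522/5 * 88/100 = 77484/125
Final value = 77484/125

77484/125


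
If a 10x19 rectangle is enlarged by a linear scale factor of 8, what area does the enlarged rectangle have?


Original dimensions: 10 x 19
Enlargement factor = 8
New width = 10 * 8 = 80
New height = 19 * 8 = 152
New area = 80 * 152 = 12160

12160


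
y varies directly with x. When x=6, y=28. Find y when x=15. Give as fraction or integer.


Direct proportion: y = kx
Find k: k = 28/6 = 14/3
Compute y at x=15: y = 14/3 * 15
y = 70

70


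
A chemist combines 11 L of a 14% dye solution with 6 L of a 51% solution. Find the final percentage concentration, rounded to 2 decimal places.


Solute in mixture 1 = 14% of 11 L = 11*14/100 = 77/50 L
Solute in mixture 2 = 51% of 6 L = 6*51/100 = 153/50 L
Total solute = 77/50 + 153/50 = 23/5 L
Total volume = 11 + 6 = 17 L
Final concentration = 23/5/17 * 100 = 27.06%

27.06


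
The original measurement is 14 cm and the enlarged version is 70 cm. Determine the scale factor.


Original length = 14 cm
Scaled length = 70 cm
Scale factor = 70 / 14
= 5

5


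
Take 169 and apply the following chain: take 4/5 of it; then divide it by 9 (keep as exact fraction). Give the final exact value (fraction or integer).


Start with 169.
Step 1: Take 4/5: 169 * 4/5 = 676/5
Step 2: Divide by 9: 676/5 / 9 = 676/45
Final result = 676/45

676/45


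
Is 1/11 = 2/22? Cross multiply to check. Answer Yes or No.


Cross multiply to check 1/11 = 2/22
Left cross product: 1 * 22 = 22
Right cross product: 11 * 2 = 22
22 = 22
Equal, so proportions match => Yes

Yes


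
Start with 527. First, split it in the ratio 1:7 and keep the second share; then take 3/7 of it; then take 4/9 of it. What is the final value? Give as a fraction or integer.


Start with 527.
Step 1: Split 1:7, second share = 527 * 7/8 = 3689/8
Step 2: Take 3/7: 3689/8 * 3/7 = 1581/8
Step 3: Take 4/9: 1581/8 * 4/9 = 527/6
Final result = 527/6

527/6


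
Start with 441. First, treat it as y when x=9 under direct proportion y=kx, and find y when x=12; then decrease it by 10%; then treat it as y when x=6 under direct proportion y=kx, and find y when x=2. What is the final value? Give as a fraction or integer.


Start with 441.
Step 1: Direct prop: k = (441)/9; new y = k*12 = 441*12/9 = 588
Step 2: Decrease by 10%: 588 * 90/100 = 2646/5
Step 3: Direct prop: k = (2646/5)/6; new y = k*2 = 2646/5*2/6 = 882/5
Final result = 882/5

882/5


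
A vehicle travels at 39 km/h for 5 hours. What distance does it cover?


Using distance = speed * time
Speed = 39 km/h
Time = 5 hours
Distance = 39 * 5
= 195 km

195


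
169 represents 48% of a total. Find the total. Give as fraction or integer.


Given: 169 is 48% of the whole
Set up: 169 = 48/100 * whole
whole = 169 * 100 / 48
whole = 16900 / 48
whole = 4225/12

4225/12


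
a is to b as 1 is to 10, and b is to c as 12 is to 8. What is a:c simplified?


Given a:b = 1:10 and b:c = 12:8
Make b consistent. Multiply first ratio by 12: a:b = 12:120
Multiply second ratio by 10: b:c = 120:80
Now b = 120 in both, so a:b:c = 12:120:80
Therefore a:c = 12:80
Simplify by GCD: a:c = 3:20

3:20


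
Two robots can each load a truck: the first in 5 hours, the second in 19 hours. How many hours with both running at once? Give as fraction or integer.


Rate of A = 1/5 job per hour
Rate of B = 1/19 job per hour
Combined rate = 1/5 + 1/19
Find common denominator: (19 + 5)/(5*19) = 24/95
Combined rate = 24/95 job per hour
Time together = 1 / (24/95) = 95/24 hours

95/24


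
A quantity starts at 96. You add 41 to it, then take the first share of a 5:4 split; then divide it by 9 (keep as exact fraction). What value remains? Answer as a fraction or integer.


Start with 96.
Step 1: Add 41: 96+41=137; split 5:4 first = 137*5/9 = 685/9
Step 2: Divide by 9: 685/9 / 9 = 685/81
Final result = 685/81

685/81


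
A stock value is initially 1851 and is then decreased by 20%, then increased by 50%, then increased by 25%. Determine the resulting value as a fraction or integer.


Start: 1851
Step 1: decrease by 20% => multiply by 80/100
  1851 * 80/100 = 7404/5
Step 2: increase by 50% => multiply by 150/100
  7404/5 * 150/100 = 11106/5
Step 3: increase by 25% => multiply by 125/100
  11106/5 * 125/100 = 5553/2
Final value = 5553/2

5553/2


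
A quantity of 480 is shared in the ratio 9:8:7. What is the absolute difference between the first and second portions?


Total parts = 9 + 8 + 7 = 24
Value per part = 480 / 24 = 20
Shares: 9*20=180, 8*20=160, 7*20=140
First share = 180, second share = 160
Difference = |180 - 160| = 20

20


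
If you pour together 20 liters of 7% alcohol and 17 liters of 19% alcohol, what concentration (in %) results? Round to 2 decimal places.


Solute in mixture 1 = 7% of 20 L = 20*7/100 = 7/5 L
Solute in mixture 2 = 19% of 17 L = 17*19/100 = 323/100 L
Total solute = 7/5 + 323/100 = 463/100 L
Total volume = 20 + 17 = 37 L
Final concentration = 463/100/37 * 100 = 12.51%

12.51


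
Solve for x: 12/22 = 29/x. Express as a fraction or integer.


Setting up: 12/22 = 29/x
Cross multiply: 12 * x = 22 * 29
12x = 638
x = 638/12
x = 319/6

319/6


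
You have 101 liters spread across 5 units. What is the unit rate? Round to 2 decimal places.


Total liters = 101
Number of units = 5
Unit rate = 101 / 5
= 20.20 liters per unit

20.20


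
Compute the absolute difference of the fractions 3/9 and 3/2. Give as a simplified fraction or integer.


Simplify: 3/9 = 1/3 and 3/2 = 3/2
Find common denominator: LCD = 6
Convert: 2/6 and 9/6
Difference = |2 - 9|/6 = 7/6
Simplified = 7/6

7/6


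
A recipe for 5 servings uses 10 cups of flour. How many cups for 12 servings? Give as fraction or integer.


Original: 10 cups for 5 servings
Target servings = 12
Scaling factor = 12/5
New amount = 10 * 12/5
= 120/5
= 24 cups

24


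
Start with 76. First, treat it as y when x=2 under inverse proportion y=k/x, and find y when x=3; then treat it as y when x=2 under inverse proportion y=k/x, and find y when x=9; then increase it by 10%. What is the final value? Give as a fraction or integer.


Start with 76.
Step 1: Inverse prop: k = (76)*2; new y = k/3 = 76*2/3 = 152/3
Step 2: Inverse prop: k = (152/3)*2; new y = k/9 = 152/3*2/9 = 304/27
Step 3: Increase by 10%: 304/27 * 110/100 = 1672/135
Final result = 1672/135

1672/135


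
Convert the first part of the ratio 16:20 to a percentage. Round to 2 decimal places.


Total parts = 16 + 20 = 36
First part fraction = 16/36
Percentage = (16/36) * 100
= 0.444444 * 100
= 44.44%

44.44


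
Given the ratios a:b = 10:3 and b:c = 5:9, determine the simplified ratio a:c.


Given a:b = 10:3 and b:c = 5:9
Make b consistent. Multiply first ratio by 5: a:b = 50:15
Multiply second ratio by 3: b:c = 15:27
Now b = 15 in both, so a:b:c = 50:15:27
Therefore a:c = 50:27
Simplify by GCD: a:c = 50:27

50:27


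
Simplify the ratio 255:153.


Find GCD(255, 153)
GCD = 51
Divide both by 51: 255/51 = 5, 153/51 = 3
Simplified ratio = 5:3

5:3


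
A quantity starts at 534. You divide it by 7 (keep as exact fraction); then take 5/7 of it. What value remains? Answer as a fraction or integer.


Start with 534.
Step 1: Divide by 7: 534 / 7 = 534/7
Step 2: Take 5/7: 534/7 * 5/7 = 2670/49
Final result = 2670/49

2670/49


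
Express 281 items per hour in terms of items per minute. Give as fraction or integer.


Converting from per hour to per minute
Rate = 281 items per hour
Divide by 60: 281/60
= 281/60 items per minute

281/60


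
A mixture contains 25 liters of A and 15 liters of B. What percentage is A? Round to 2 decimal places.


Volume of A = 25 L
Volume of B = 15 L
Total volume = 25 + 15 = 40 L
Percentage of A = (25/40) * 100
= 62.50%

62.50


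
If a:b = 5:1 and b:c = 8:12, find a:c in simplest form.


Given a:b = 5:1 and b:c = 8:12
Make b consistent. Multiply first ratio by 8: a:b = 40:8
Multiply second ratio by 1: b:c = 8:12
Now b = 8 in both, so a:b:c = 40:8:12
Therefore a:c = 40:12
Simplify by GCD: a:c = 10:3

10:3


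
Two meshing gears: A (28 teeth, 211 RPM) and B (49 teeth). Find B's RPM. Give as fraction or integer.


Gear ratio: teeth_A * RPM_A = teeth_B * RPM_B
28 * 211 = 49 * RPM_B
5908 = 49 * RPM_B
RPM_B = 5908 / 49
RPM_B = 844/7

844/7


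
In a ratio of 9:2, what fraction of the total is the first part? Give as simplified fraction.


Total parts = 9 + 2 = 11
First part fraction = 9/11
Simplify: 9/11 = 9/11

9/11


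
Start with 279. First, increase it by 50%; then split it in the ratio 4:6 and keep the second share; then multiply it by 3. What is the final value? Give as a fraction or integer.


Start with 279.
Step 1: Increase by 50%: 279 * 150/100 = 837/2
Step 2: Split 4:6, second share = 837/2 * 6/10 = 2511/10
Step 3: Multiply by 3: 2511/10 * 3 = 7533/10
Final result = 7533/10

7533/10


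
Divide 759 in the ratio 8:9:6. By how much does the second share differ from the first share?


Total parts = 8 + 9 + 6 = 23
Value per part = 759 / 23 = 33
Shares: 8*33=264, 9*33=297, 6*33=198
Second share = 297, first share = 264
Difference = |297 - 264| = 33

33


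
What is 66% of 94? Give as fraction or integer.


Compute 66% of 94
Convert percentage: 66% = 66/100
Multiply: 94 * 66/100
= 6204/100
= 1551/25

1551/25


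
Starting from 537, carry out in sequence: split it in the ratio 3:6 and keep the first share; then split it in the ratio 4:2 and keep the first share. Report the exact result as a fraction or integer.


Start with 537.
Step 1: Split 3:6, first share = 537 * 3/9 = 179
Step 2: Split 4:2, first share = 179 * 4/6 = 358/3
Final result = 358/3

358/3


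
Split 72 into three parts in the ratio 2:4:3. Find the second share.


Ratio = 2:4:3
Total parts = 2 + 4 + 3 = 9
Value per part = 72 / 9 = 8
First share = 2 * 8 = 16
Middle share = 4 * 8 = 32
Third share = 3 * 8 = 24

32


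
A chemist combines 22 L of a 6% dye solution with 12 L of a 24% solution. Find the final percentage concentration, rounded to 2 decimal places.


Solute in mixture 1 = 6% of 22 L = 22*6/100 = 33/25 L
Solute in mixture 2 = 24% of 12 L = 12*24/100 = 72/25 L
Total solute = 33/25 + 72/25 = 21/5 L
Total volume = 22 + 12 = 34 L
Final concentration = 21/5/34 * 100 = 12.35%

12.35


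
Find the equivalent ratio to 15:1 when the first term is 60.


Original ratio: 15:1
First term target: 60
Scale factor = 60 / 15 = 4
Multiply second term: 1 * 4 = 4
Equivalent ratio = 60:4

60:4


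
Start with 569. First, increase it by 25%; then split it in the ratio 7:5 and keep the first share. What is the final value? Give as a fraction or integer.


Start with 569.
Step 1: Increase by 25%: 569 * 125/100 = 2845/4
Step 2: Split 7:5, first share = 2845/4 * 7/12 = 19915/48
Final result = 19915/48

19915/48


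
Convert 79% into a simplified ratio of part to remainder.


Part = 79%, Remainder = 21%
Ratio = 79:21
GCD(79, 21) = 1
Simplify: 79:21 = 79:21

79:21


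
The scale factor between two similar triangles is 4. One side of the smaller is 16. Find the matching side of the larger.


Similar triangles have proportional sides
Scale factor = 4
Smaller side = 16
Corresponding larger side = 16 * 4
= 64

64


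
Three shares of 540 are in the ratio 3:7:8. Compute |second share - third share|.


Total parts = 3 + 7 + 8 = 18
Value per part = 540 / 18 = 30
Shares: 3*30=90, 7*30=210, 8*30=240
Second share = 210, third share = 240
Difference = |210 - 240| = 30

30


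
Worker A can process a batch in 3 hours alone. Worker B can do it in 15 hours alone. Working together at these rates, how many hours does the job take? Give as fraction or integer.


Rate of A = 1/3 job per hour
Rate of B = 1/15 job per hour
Combined rate = 1/3 + 1/15
Find common denominator: (15 + 3)/(3*15) = 18/45
Combined rate = 2/5 job per hour
Time together = 1 / (2/5) = 5/2 hours

5/2


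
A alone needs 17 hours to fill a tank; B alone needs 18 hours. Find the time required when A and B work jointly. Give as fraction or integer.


Rate of A = 1/17 job per hour
Rate of B = 1/18 job per hour
Combined rate = 1/17 + 1/18
Find common denominator: (18 + 17)/(17*18) = 35/306
Combined rate = 35/306 job per hour
Time together = 1 / (35/306) = 306/35 hours

306/35


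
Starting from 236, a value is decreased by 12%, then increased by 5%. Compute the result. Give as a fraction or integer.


Start: 236
Step 1: decrease by 12% => multiply by 88/100
  236 * 88/100 = 5192/25
Step 2: increase by 5% => multiply by 105/100
  5192/25 * 105/100 = 27258/125
Final value = 27258/125

27258/125


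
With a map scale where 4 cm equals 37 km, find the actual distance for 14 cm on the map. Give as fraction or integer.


Map scale: 4 cm = 37 km
Measured distance on map = 14 cm
Set up proportion: 14 * 37 / 4
= 518 / 4
= 259/2 km

259/2


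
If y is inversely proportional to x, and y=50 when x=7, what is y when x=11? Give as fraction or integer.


Inverse proportion: y = k/x
Find k: k = 7 * 50 = 350
Compute y at x=11: y = 350/11
y = 350/11

350/11


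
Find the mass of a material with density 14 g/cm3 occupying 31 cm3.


Using mass = density * volume
Density = 14 g/cm3
Volume = 31 cm3
Mass = 14 * 31
= 434 g

434


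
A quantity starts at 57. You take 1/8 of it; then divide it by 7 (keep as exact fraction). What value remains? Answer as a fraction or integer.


Start with 57.
Step 1: Take 1/8: 57 * 1/8 = 57/8
Step 2: Divide by 7: 57/8 / 7 = 57/56
Final result = 57/56

57/56


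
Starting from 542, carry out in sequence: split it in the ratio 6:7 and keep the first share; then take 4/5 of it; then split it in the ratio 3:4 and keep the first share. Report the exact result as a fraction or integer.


Start with 542.
Step 1: Split 6:7, first share = 542 * 6/13 = 3252/13
Step 2: Take 4/5: 3252/13 * 4/5 = 13008/65
Step 3: Split 3:4, first share = 13008/65 * 3/7 = 39024/455
Final result = 39024/455

39024/455


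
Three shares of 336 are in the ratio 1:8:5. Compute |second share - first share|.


Total parts = 1 + 8 + 5 = 14
Value per part = 336 / 14 = 24
Shares: 1*24=24, 8*24=192, 5*24=120
Second share = 192, first share = 24
Difference = |192 - 24| = 168

168


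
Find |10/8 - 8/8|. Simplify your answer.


Simplify: 10/8 = 5/4 and 8/8 = 1
Find common denominator: LCD = 4
Convert: 5/4 and 4/4
Difference = |5 - 4|/4 = 1/4
Simplified = 1/4

1/4


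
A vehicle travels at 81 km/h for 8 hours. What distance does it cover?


Using distance = speed * time
Speed = 81 km/h
Time = 8 hours
Distance = 81 * 8
= 648 km

648


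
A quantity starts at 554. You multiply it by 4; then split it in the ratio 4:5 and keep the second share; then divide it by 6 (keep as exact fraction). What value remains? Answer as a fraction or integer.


Start with 554.
Step 1: Multiply by 4: 554 * 4 = 2216
Step 2: Split 4:5, second share = 2216 * 5/9 = 11080/9
Step 3: Divide by 6: 11080/9 / 6 = 5540/27
Final result = 5540/27

5540/27


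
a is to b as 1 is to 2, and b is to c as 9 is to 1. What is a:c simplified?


Given a:b = 1:2 and b:c = 9:1
Make b consistent. Multiply first ratio by 9: a:b = 9:18
Multiply second ratio by 2: b:c = 18:2
Now b = 18 in both, so a:b:c = 9:18:2
Therefore a:c = 9:2
Simplify by GCD: a:c = 9:2

9:2


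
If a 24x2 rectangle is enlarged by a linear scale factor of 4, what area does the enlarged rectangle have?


Original dimensions: 24 x 2
Enlargement factor = 4
New width = 24 * 4 = 96
New height = 2 * 4 = 8
New area = 96 * 8 = 768

768


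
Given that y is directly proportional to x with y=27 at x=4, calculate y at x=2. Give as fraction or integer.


Direct proportion: y = kx
Find k: k = 27/4 = 27/4
Compute y at x=2: y = 27/4 * 2
y = 27/2

27/2


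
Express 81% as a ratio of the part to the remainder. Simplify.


Part = 81%, Remainder = 19%
Ratio = 81:19
GCD(81, 19) = 1
Simplify: 81:19 = 81:19

81:19


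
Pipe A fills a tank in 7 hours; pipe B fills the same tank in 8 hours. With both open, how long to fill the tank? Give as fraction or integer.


Rate of A = 1/7 job per hour
Rate of B = 1/8 job per hour
Combined rate = 1/7 + 1/8
Find common denominator: (8 + 7)/(7*8) = 15/56
Combined rate = 15/56 job per hour
Time together = 1 / (15/56) = 56/15 hours

56/15


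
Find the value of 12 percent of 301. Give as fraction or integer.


Compute 12% of 301
Convert percentage: 12% = 12/100
Multiply: 301 * 12/100
= 3612/100
= 903/25

903/25


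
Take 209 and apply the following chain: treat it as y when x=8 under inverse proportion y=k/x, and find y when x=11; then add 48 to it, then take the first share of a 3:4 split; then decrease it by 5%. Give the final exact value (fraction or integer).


Start with 209.
Step 1: Inverse prop: k = (209)*8; new y = k/11 = 209*8/11 = 152
Step 2: Add 48: 152+48=200; split 3:4 first = 200*3/7 = 600/7
Step 3: Decrease by 5%: 600/7 * 95/100 = 570/7
Final result = 570/7

570/7


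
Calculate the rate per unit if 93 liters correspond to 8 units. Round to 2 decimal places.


Total liters = 93
Number of units = 8
Unit rate = 93 / 8
= 11.63 liters per unit

11.63


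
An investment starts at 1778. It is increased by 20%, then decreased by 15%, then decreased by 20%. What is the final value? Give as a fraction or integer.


Start: 1778
Step 1: increase by 20% => multiply by 120/100
  1778 * 120/100 = 10668/5
Step 2: decrease by 15% => multiply by 85/100
  10668/5 * 85/100 = 45339/25
Step 3: decrease by 20% => multiply by 80/100
  45339/25 * 80/100 = 181356/125
Final value = 181356/125

181356/125


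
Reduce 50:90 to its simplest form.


Find GCD(50, 90)
GCD = 10
Divide both by 10: 50/10 = 5, 90/10 = 9
Simplified ratio = 5:9

5:9


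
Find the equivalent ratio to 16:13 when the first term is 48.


Original ratio: 16:13
First term target: 48
Scale factor = 48 / 16 = 3
Multiply second term: 13 * 3 = 39
Equivalent ratio = 48:39

48:39


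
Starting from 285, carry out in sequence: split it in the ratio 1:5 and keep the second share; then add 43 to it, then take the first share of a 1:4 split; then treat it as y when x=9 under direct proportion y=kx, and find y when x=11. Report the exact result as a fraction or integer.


Start with 285.
Step 1: Split 1:5, second share = 285 * 5/6 = 475/2
Step 2: Add 43: 475/2+43=561/2; split 1:4 first = 561/2*1/5 = 561/10
Step 3: Direct prop: k = (561/10)/9; new y = k*11 = 561/10*11/9 = 2057/30
Final result = 2057/30

2057/30


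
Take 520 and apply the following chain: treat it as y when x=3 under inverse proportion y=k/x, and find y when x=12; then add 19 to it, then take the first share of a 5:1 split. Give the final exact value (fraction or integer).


Start with 520.
Step 1: Inverse prop: k = (520)*3; new y = k/12 = 520*3/12 = 130
Step 2: Add 19: 130+19=149; split 5:1 first = 149*5/6 = 745/6
Final result = 745/6

745/6


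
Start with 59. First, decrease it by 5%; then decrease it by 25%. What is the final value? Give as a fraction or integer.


Start with 59.
Step 1: Decrease by 5%: 59 * 95/100 = 1121/20
Step 2: Decrease by 25%: 1121/20 * 75/100 = 3363/80
Final result = 3363/80

3363/80


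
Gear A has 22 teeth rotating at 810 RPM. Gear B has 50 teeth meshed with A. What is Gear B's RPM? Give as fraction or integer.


Gear ratio: teeth_A * RPM_A = teeth_B * RPM_B
22 * 810 = 50 * RPM_B
17820 = 50 * RPM_B
RPM_B = 17820 / 50
RPM_B = 1782/5

1782/5


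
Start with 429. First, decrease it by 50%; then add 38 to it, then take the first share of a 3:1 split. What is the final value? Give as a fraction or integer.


Start with 429.
Step 1: Decrease by 50%: 429 * 50/100 = 429/2
Step 2: Add 38: 429/2+38=505/2; split 3:1 first = 505/2*3/4 = 1515/8
Final result = 1515/8

1515/8


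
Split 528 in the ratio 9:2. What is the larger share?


Total parts = 9 + 2 = 11
Value per part = 528 / 11 = 48
First share = 9 * 48 = 432
Second share = 2 * 48 = 96
Larger share = 432

432


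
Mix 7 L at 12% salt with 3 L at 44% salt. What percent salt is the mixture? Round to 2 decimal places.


Solute in mixture 1 = 12% of 7 L = 7*12/100 = 21/25 L
Solute in mixture 2 = 44% of 3 L = 3*44/100 = 33/25 L
Total solute = 21/25 + 33/25 = 54/25 L
Total volume = 7 + 3 = 10 L
Final concentration = 54/25/10 * 100 = 21.60%

21.60


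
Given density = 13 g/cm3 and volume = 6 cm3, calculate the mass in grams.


Using mass = density * volume
Density = 13 g/cm3
Volume = 6 cm3
Mass = 13 * 6
= 78 g

78


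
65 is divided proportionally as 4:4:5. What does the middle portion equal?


Ratio = 4:4:5
Total parts = 4 + 4 + 5 = 13
Value per part = 65 / 13 = 5
First share = 4 * 5 = 20
Middle share = 4 * 5 = 20
Third share = 5 * 5 = 25

20


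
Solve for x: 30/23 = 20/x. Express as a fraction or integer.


Setting up: 30/23 = 20/x
Cross multiply: 30 * x = 23 * 20
30x = 460
x = 460/30
x = 46/3

46/3


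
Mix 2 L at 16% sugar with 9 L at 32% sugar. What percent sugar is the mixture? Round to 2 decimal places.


Solute in mixture 1 = 16% of 2 L = 2*16/100 = 8/25 L
Solute in mixture 2 = 32% of 9 L = 9*32/100 = 72/25 L
Total solute = 8/25 + 72/25 = 16/5 L
Total volume = 2 + 9 = 11 L
Final concentration = 16/5/11 * 100 = 29.09%

29.09


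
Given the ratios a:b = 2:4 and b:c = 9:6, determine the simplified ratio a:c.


Given a:b = 2:4 and b:c = 9:6
Make b consistent. Multiply first ratio by 9: a:b = 18:36
Multiply second ratio by 4: b:c = 36:24
Now b = 36 in both, so a:b:c = 18:36:24
Therefore a:c = 18:24
Simplify by GCD: a:c = 3:4

3:4


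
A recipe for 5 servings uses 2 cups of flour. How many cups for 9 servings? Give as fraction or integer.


Original: 2 cups for 5 servings
Target servings = 9
Scaling factor = 9/5
New amount = 2 * 9/5
= 18/5
= 18/5 cups

18/5


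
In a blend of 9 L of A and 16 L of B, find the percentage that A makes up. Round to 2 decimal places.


Volume of A = 9 L
Volume of B = 16 L
Total volume = 9 + 16 = 25 L
Percentage of A = (9/25) * 100
= 36.00%

36.00


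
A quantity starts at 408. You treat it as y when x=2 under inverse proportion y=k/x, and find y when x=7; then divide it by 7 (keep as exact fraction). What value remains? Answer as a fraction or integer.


Start with 408.
Step 1: Inverse prop: k = (408)*2; new y = k/7 = 408*2/7 = 816/7
Step 2: Divide by 7: 816/7 / 7 = 816/49
Final result = 816/49

816/49


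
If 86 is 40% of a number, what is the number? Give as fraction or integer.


Given: 86 is 40% of the whole
Set up: 86 = 40/100 * whole
whole = 86 * 100 / 40
whole = 8600 / 40
whole = 215

215


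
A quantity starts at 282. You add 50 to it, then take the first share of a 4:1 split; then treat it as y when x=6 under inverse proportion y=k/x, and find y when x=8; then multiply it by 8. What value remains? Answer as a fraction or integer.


Start with 282.
Step 1: Add 50: 282+50=332; split 4:1 first = 332*4/5 = 1328/5
Step 2: Inverse prop: k = (1328/5)*6; new y = k/8 = 1328/5*6/8 = 996/5
Step 3: Multiply by 8: 996/5 * 8 = 7968/5
Final result = 7968/5

7968/5


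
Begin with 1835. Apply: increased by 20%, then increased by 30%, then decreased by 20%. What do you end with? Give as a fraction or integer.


Start: 1835
Step 1: increase by 20% => multiply by 120/100
  1835 * 120/100 = 2202
Step 2: increase by 30% => multiply by 130/100
  2202 * 130/100 = 14313/5
Step 3: decrease by 20% => multiply by 80/100
  14313/5 * 80/100 = 57252/25
Final value = 57252/25

57252/25


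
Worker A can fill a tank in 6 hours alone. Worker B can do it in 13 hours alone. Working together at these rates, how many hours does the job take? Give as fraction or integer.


Rate of A = 1/6 job per hour
Rate of B = 1/13 job per hour
Combined rate = 1/6 + 1/13
Find common denominator: (13 + 6)/(6*13) = 19/78
Combined rate = 19/78 job per hour
Time together = 1 / (19/78) = 78/19 hours

78/19


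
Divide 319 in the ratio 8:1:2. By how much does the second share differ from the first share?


Total parts = 8 + 1 + 2 = 11
Value per part = 319 / 11 = 29
Shares: 8*29=232, 1*29=29, 2*29=58
Second share = 29, first share = 232
Difference = |29 - 232| = 203

203


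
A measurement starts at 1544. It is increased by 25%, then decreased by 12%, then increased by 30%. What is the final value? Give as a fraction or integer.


Start: 1544
Step 1: increase by 25% => multiply by 125/100
  1544 * 125/100 = 1930
Step 2: decrease by 12% => multiply by 88/100
  1930 * 88/100 = 8492/5
Step 3: increase by 30% => multiply by 130/100
  8492/5 * 130/100 = 55198/25
Final value = 55198/25

55198/25


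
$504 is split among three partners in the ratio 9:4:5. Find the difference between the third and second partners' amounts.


Total parts = 9 + 4 + 5 = 18
Value per part = 504 / 18 = 28
Shares: 9*28=252, 4*28=112, 5*28=140
Third share = 140, second share = 112
Difference = |140 - 112| = 28

28


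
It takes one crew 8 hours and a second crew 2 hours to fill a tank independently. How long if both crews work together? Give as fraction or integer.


Rate of A = 1/8 job per hour
Rate of B = 1/2 job per hour
Combined rate = 1/8 + 1/2
Find common denominator: (2 + 8)/(8*2) = 10/16
Combined rate = 5/8 job per hour
Time together = 1 / (5/8) = 8/5 hours

8/5


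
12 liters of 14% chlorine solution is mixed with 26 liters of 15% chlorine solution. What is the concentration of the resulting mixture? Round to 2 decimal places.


Solute in mixture 1 = 14% of 12 L = 12*14/100 = 42/25 L
Solute in mixture 2 = 15% of 26 L = 26*15/100 = 39/10 L
Total solute = 42/25 + 39/10 = 279/50 L
Total volume = 12 + 26 = 38 L
Final concentration = 279/50/38 * 100 = 14.68%

14.68


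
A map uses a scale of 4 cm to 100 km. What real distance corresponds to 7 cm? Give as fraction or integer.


Map scale: 4 cm = 100 km
Measured distance on map = 7 cm
Set up proportion: 7 * 100 / 4
= 700 / 4
= 175 km

175


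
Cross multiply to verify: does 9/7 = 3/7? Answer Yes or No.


Cross multiply to check 9/7 = 3/7
Left cross product: 9 * 7 = 63
Right cross product: 7 * 3 = 21
63 != 21
Not equal, so proportions differ => No

No


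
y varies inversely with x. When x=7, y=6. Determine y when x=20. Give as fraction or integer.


Inverse proportion: y = k/x
Find k: k = 7 * 6 = 42
Compute y at x=20: y = 42/20
y = 21/10

21/10


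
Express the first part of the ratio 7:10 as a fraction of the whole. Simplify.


Total parts = 7 + 10 = 17
First part fraction = 7/17
Simplify: 7/17 = 7/17

7/17


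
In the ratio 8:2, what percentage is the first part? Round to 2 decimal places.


Total parts = 8 + 2 = 10
First part fraction = 8/10
Percentage = (8/10) * 100
= 0.8 * 100
= 80.00%

80.00


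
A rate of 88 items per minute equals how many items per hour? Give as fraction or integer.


Converting from per minute to per hour
Rate = 88 items per minute
Multiply by 60: 88 * 60
= 5280 items per hour

5280


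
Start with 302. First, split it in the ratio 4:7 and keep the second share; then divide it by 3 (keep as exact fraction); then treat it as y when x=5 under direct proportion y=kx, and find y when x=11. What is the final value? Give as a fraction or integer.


Start with 302.
Step 1: Split 4:7, second share = 302 * 7/11 = 2114/11
Step 2: Divide by 3: 2114/11 / 3 = 2114/33
Step 3: Direct prop: k = (2114/33)/5; new y = k*11 = 2114/33*11/5 = 2114/15
Final result = 2114/15

2114/15


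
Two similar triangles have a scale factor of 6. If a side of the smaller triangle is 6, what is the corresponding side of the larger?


Similar triangles have proportional sides
Scale factor = 6
Smaller side = 6
Corresponding larger side = 6 * 6
= 36

36


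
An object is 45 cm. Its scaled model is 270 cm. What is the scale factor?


Original length = 45 cm
Scaled length = 270 cm
Scale factor = 270 / 45
= 6

6


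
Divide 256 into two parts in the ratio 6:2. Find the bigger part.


Total parts = 6 + 2 = 8
Value per part = 256 / 8 = 32
First share = 6 * 32 = 192
Second share = 2 * 32 = 64
Larger share = 192

192


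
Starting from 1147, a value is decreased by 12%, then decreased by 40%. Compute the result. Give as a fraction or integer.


Start: 1147
Step 1: decrease by 12% => multiply by 88/100
  1147 * 88/100 = 25234/25
Step 2: decrease by 40% => multiply by 60/100
  25234/25 * 60/100 = 75702/125
Final value = 75702/125

75702/125


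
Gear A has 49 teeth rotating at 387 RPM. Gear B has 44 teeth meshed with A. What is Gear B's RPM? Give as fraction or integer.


Gear ratio: teeth_A * RPM_A = teeth_B * RPM_B
49 * 387 = 44 * RPM_B
18963 = 44 * RPM_B
RPM_B = 18963 / 44
RPM_B = 18963/44

18963/44


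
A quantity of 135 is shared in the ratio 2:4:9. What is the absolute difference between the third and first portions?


Total parts = 2 + 4 + 9 = 15
Value per part = 135 / 15 = 9
Shares: 2*9=18, 4*9=36, 9*9=81
Third share = 81, first share = 18
Difference = |81 - 18| = 63

63


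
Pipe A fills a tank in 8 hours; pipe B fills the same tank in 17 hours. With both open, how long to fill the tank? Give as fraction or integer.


Rate of A = 1/8 job per hour
Rate of B = 1/17 job per hour
Combined rate = 1/8 + 1/17
Find common denominator: (17 + 8)/(8*17) = 25/136
Combined rate = 25/136 job per hour
Time together = 1 / (25/136) = 136/25 hours

136/25


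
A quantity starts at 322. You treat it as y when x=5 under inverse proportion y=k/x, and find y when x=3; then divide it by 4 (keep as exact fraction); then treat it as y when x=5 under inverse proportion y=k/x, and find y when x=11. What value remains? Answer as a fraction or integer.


Start with 322.
Step 1: Inverse prop: k = (322)*5; new y = k/3 = 322*5/3 = 1610/3
Step 2: Divide by 4: 1610/3 / 4 = 805/6
Step 3: Inverse prop: k = (805/6)*5; new y = k/11 = 805/6*5/11 = 4025/66
Final result = 4025/66

4025/66


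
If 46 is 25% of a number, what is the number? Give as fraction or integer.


Given: 46 is 25% of the whole
Set up: 46 = 25/100 * whole
whole = 46 * 100 / 25
whole = 4600 / 25
whole = 184

184


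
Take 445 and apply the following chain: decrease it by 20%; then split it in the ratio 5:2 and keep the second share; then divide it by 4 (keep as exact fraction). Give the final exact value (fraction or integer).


Start with 445.
Step 1: Decrease by 20%: 445 * 80/100 = 356
Step 2: Split 5:2, second share = 356 * 2/7 = 712/7
Step 3: Divide by 4: 712/7 / 4 = 178/7
Final result = 178/7

178/7


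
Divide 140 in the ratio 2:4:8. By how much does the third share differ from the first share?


Total parts = 2 + 4 + 8 = 14
Value per part = 140 / 14 = 10
Shares: 2*10=20, 4*10=40, 8*10=80
Third share = 80, first share = 20
Difference = |80 - 20| = 60

60


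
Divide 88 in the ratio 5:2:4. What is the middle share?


Ratio = 5:2:4
Total parts = 5 + 2 + 4 = 11
Value per part = 88 / 11 = 8
First share = 5 * 8 = 40
Middle share = 2 * 8 = 16
Third share = 4 * 8 = 32

16
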